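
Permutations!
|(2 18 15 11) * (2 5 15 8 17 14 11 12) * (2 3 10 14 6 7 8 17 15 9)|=14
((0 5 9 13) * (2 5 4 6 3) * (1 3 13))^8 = (13)(1 5 3 9 2)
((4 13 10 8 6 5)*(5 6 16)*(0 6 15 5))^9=(16)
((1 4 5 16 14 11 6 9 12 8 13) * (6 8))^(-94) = (1 5 14 8)(4 16 11 13)(6 12 9)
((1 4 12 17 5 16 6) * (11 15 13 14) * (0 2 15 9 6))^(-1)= ((0 2 15 13 14 11 9 6 1 4 12 17 5 16))^(-1)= (0 16 5 17 12 4 1 6 9 11 14 13 15 2)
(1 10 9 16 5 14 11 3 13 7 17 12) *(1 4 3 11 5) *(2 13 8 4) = (1 10 9 16)(2 13 7 17 12)(3 8 4)(5 14) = [0, 10, 13, 8, 3, 14, 6, 17, 4, 16, 9, 11, 2, 7, 5, 15, 1, 12]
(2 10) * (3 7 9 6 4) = (2 10)(3 7 9 6 4) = [0, 1, 10, 7, 3, 5, 4, 9, 8, 6, 2]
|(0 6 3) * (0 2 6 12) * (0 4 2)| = |(0 12 4 2 6 3)| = 6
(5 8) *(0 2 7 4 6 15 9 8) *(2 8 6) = (0 8 5)(2 7 4)(6 15 9) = [8, 1, 7, 3, 2, 0, 15, 4, 5, 6, 10, 11, 12, 13, 14, 9]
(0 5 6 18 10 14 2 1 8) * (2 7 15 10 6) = (0 5 2 1 8)(6 18)(7 15 10 14) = [5, 8, 1, 3, 4, 2, 18, 15, 0, 9, 14, 11, 12, 13, 7, 10, 16, 17, 6]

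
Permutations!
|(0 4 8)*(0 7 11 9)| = 6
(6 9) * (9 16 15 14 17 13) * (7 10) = (6 16 15 14 17 13 9)(7 10) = [0, 1, 2, 3, 4, 5, 16, 10, 8, 6, 7, 11, 12, 9, 17, 14, 15, 13]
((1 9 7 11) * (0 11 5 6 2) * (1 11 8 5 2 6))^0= ((11)(0 8 5 1 9 7 2))^0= (11)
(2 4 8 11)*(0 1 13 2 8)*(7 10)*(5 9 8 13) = [1, 5, 4, 3, 0, 9, 6, 10, 11, 8, 7, 13, 12, 2] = (0 1 5 9 8 11 13 2 4)(7 10)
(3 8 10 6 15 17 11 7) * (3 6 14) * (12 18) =(3 8 10 14)(6 15 17 11 7)(12 18) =[0, 1, 2, 8, 4, 5, 15, 6, 10, 9, 14, 7, 18, 13, 3, 17, 16, 11, 12]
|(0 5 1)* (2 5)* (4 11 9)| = |(0 2 5 1)(4 11 9)| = 12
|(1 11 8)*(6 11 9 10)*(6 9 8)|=2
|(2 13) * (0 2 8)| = 4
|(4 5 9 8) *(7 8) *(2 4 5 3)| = 12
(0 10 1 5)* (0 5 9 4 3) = (0 10 1 9 4 3) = [10, 9, 2, 0, 3, 5, 6, 7, 8, 4, 1]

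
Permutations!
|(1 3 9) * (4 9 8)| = |(1 3 8 4 9)| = 5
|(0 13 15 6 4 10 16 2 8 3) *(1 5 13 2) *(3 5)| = 12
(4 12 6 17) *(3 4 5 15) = [0, 1, 2, 4, 12, 15, 17, 7, 8, 9, 10, 11, 6, 13, 14, 3, 16, 5] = (3 4 12 6 17 5 15)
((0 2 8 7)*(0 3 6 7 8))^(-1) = (8)(0 2)(3 7 6)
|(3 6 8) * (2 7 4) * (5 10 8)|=|(2 7 4)(3 6 5 10 8)|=15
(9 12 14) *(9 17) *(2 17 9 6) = (2 17 6)(9 12 14) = [0, 1, 17, 3, 4, 5, 2, 7, 8, 12, 10, 11, 14, 13, 9, 15, 16, 6]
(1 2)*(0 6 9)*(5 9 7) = [6, 2, 1, 3, 4, 9, 7, 5, 8, 0] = (0 6 7 5 9)(1 2)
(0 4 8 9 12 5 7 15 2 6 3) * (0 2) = (0 4 8 9 12 5 7 15)(2 6 3) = [4, 1, 6, 2, 8, 7, 3, 15, 9, 12, 10, 11, 5, 13, 14, 0]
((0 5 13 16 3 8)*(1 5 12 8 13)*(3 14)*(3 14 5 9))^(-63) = (1 13)(3 5)(9 16)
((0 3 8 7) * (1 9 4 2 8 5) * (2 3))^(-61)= ((0 2 8 7)(1 9 4 3 5))^(-61)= (0 7 8 2)(1 5 3 4 9)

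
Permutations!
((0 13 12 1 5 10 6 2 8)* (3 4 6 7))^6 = (0 7)(1 6)(2 5)(3 13)(4 12)(8 10)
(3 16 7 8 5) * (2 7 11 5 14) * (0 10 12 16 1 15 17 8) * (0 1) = (0 10 12 16 11 5 3)(1 15 17 8 14 2 7) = [10, 15, 7, 0, 4, 3, 6, 1, 14, 9, 12, 5, 16, 13, 2, 17, 11, 8]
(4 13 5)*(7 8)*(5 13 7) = (13)(4 7 8 5) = [0, 1, 2, 3, 7, 4, 6, 8, 5, 9, 10, 11, 12, 13]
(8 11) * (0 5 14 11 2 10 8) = (0 5 14 11)(2 10 8) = [5, 1, 10, 3, 4, 14, 6, 7, 2, 9, 8, 0, 12, 13, 11]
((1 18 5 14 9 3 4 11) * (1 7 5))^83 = (1 18)(3 9 14 5 7 11 4)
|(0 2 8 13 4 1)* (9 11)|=|(0 2 8 13 4 1)(9 11)|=6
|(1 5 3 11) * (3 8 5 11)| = 2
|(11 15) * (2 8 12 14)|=4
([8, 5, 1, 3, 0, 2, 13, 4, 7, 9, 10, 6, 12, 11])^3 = [4, 1, 2, 3, 7, 5, 6, 8, 0, 9, 10, 11, 12, 13]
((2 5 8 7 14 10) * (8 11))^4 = ((2 5 11 8 7 14 10))^4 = (2 7 5 14 11 10 8)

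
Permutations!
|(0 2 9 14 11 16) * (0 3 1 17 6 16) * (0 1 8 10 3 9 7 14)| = |(0 2 7 14 11 1 17 6 16 9)(3 8 10)| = 30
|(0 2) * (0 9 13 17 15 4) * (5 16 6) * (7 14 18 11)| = |(0 2 9 13 17 15 4)(5 16 6)(7 14 18 11)| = 84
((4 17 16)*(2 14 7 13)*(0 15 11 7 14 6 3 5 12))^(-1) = (0 12 5 3 6 2 13 7 11 15)(4 16 17)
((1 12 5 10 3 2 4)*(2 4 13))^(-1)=(1 4 3 10 5 12)(2 13)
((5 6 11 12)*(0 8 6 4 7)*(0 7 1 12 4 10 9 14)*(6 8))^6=(0 5 11 9 1)(4 14 12 6 10)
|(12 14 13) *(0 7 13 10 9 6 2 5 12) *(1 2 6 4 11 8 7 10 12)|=24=|(0 10 9 4 11 8 7 13)(1 2 5)(12 14)|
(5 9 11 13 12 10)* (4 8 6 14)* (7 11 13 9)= (4 8 6 14)(5 7 11 9 13 12 10)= [0, 1, 2, 3, 8, 7, 14, 11, 6, 13, 5, 9, 10, 12, 4]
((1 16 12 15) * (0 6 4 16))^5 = (0 15 16 6 1 12 4)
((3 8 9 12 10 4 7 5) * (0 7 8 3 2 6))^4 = ((0 7 5 2 6)(4 8 9 12 10))^4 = (0 6 2 5 7)(4 10 12 9 8)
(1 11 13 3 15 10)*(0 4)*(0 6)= [4, 11, 2, 15, 6, 5, 0, 7, 8, 9, 1, 13, 12, 3, 14, 10]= (0 4 6)(1 11 13 3 15 10)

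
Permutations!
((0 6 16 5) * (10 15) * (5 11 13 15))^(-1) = (0 5 10 15 13 11 16 6)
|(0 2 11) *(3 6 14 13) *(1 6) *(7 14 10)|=|(0 2 11)(1 6 10 7 14 13 3)|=21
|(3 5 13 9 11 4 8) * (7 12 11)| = 9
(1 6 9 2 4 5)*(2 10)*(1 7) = (1 6 9 10 2 4 5 7) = [0, 6, 4, 3, 5, 7, 9, 1, 8, 10, 2]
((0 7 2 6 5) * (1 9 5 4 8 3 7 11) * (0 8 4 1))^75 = ((0 11)(1 9 5 8 3 7 2 6))^75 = (0 11)(1 8 2 9 3 6 5 7)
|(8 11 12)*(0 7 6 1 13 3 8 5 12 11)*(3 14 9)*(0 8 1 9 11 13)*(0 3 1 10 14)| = 10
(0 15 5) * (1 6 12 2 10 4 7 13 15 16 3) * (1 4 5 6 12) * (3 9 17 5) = [16, 12, 10, 4, 7, 0, 1, 13, 8, 17, 3, 11, 2, 15, 14, 6, 9, 5] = (0 16 9 17 5)(1 12 2 10 3 4 7 13 15 6)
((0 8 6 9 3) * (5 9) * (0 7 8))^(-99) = (3 6)(5 7)(8 9)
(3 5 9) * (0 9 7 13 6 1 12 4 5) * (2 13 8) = [9, 12, 13, 0, 5, 7, 1, 8, 2, 3, 10, 11, 4, 6] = (0 9 3)(1 12 4 5 7 8 2 13 6)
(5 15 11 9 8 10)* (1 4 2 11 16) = (1 4 2 11 9 8 10 5 15 16) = [0, 4, 11, 3, 2, 15, 6, 7, 10, 8, 5, 9, 12, 13, 14, 16, 1]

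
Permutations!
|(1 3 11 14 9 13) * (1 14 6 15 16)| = |(1 3 11 6 15 16)(9 13 14)| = 6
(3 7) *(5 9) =(3 7)(5 9) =[0, 1, 2, 7, 4, 9, 6, 3, 8, 5]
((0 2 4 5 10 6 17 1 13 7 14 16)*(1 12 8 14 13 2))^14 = (0 2 5 6 12 14)(1 4 10 17 8 16)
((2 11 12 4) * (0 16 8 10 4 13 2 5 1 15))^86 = ((0 16 8 10 4 5 1 15)(2 11 12 13))^86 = (0 1 4 8)(2 12)(5 10 16 15)(11 13)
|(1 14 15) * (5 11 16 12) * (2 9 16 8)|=21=|(1 14 15)(2 9 16 12 5 11 8)|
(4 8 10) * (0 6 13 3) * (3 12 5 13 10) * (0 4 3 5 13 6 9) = (0 9)(3 4 8 5 6 10)(12 13) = [9, 1, 2, 4, 8, 6, 10, 7, 5, 0, 3, 11, 13, 12]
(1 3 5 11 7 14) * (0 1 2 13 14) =[1, 3, 13, 5, 4, 11, 6, 0, 8, 9, 10, 7, 12, 14, 2] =(0 1 3 5 11 7)(2 13 14)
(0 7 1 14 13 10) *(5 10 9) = (0 7 1 14 13 9 5 10) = [7, 14, 2, 3, 4, 10, 6, 1, 8, 5, 0, 11, 12, 9, 13]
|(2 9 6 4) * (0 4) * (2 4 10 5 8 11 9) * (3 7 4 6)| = 10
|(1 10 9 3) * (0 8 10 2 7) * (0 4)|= 9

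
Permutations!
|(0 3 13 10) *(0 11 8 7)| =7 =|(0 3 13 10 11 8 7)|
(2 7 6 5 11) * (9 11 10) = (2 7 6 5 10 9 11) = [0, 1, 7, 3, 4, 10, 5, 6, 8, 11, 9, 2]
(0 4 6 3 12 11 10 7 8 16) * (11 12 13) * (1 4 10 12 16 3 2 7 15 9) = (0 10 15 9 1 4 6 2 7 8 3 13 11 12 16) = [10, 4, 7, 13, 6, 5, 2, 8, 3, 1, 15, 12, 16, 11, 14, 9, 0]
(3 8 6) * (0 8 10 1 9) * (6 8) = (0 6 3 10 1 9) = [6, 9, 2, 10, 4, 5, 3, 7, 8, 0, 1]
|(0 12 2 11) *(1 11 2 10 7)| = |(0 12 10 7 1 11)| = 6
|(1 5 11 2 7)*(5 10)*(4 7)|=7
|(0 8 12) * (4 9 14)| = |(0 8 12)(4 9 14)| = 3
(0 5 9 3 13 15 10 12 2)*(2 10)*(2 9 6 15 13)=(0 5 6 15 9 3 2)(10 12)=[5, 1, 0, 2, 4, 6, 15, 7, 8, 3, 12, 11, 10, 13, 14, 9]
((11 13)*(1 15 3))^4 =(1 15 3)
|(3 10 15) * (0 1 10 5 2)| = 7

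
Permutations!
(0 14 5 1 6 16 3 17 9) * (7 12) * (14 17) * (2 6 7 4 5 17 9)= (0 9)(1 7 12 4 5)(2 6 16 3 14 17)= [9, 7, 6, 14, 5, 1, 16, 12, 8, 0, 10, 11, 4, 13, 17, 15, 3, 2]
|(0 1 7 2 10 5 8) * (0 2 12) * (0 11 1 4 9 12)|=|(0 4 9 12 11 1 7)(2 10 5 8)|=28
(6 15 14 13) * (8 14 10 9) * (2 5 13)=[0, 1, 5, 3, 4, 13, 15, 7, 14, 8, 9, 11, 12, 6, 2, 10]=(2 5 13 6 15 10 9 8 14)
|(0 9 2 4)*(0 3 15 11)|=|(0 9 2 4 3 15 11)|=7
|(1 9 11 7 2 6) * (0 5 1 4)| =|(0 5 1 9 11 7 2 6 4)| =9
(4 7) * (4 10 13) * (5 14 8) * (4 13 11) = [0, 1, 2, 3, 7, 14, 6, 10, 5, 9, 11, 4, 12, 13, 8] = (4 7 10 11)(5 14 8)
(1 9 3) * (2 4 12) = (1 9 3)(2 4 12) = [0, 9, 4, 1, 12, 5, 6, 7, 8, 3, 10, 11, 2]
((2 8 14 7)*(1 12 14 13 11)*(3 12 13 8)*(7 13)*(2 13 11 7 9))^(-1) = (1 11 14 12 3 2 9)(7 13)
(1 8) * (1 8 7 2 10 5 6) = [0, 7, 10, 3, 4, 6, 1, 2, 8, 9, 5] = (1 7 2 10 5 6)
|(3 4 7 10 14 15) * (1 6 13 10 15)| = 20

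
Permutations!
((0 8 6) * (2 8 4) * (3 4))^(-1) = (0 6 8 2 4 3)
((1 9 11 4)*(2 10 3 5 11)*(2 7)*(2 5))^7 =(1 9 7 5 11 4)(2 10 3)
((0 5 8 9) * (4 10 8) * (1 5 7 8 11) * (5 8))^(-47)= (0 8 11 4 7 9 1 10 5)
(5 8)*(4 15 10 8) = (4 15 10 8 5) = [0, 1, 2, 3, 15, 4, 6, 7, 5, 9, 8, 11, 12, 13, 14, 10]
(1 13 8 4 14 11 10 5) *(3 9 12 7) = (1 13 8 4 14 11 10 5)(3 9 12 7) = [0, 13, 2, 9, 14, 1, 6, 3, 4, 12, 5, 10, 7, 8, 11]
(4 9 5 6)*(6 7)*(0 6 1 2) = [6, 2, 0, 3, 9, 7, 4, 1, 8, 5] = (0 6 4 9 5 7 1 2)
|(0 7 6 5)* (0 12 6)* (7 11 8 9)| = 15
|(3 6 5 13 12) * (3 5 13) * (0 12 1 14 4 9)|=10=|(0 12 5 3 6 13 1 14 4 9)|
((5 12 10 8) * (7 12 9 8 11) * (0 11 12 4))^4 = (12)(5 9 8)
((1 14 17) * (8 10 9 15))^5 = (1 17 14)(8 10 9 15)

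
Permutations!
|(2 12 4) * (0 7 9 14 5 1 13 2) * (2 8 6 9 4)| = |(0 7 4)(1 13 8 6 9 14 5)(2 12)| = 42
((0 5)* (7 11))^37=((0 5)(7 11))^37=(0 5)(7 11)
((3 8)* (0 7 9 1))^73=((0 7 9 1)(3 8))^73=(0 7 9 1)(3 8)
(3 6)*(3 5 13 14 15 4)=(3 6 5 13 14 15 4)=[0, 1, 2, 6, 3, 13, 5, 7, 8, 9, 10, 11, 12, 14, 15, 4]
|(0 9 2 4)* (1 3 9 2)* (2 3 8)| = 7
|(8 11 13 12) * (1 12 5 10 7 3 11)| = 6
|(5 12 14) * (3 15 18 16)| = 12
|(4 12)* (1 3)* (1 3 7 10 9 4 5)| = |(1 7 10 9 4 12 5)| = 7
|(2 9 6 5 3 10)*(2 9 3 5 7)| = 6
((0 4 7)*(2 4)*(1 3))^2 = ((0 2 4 7)(1 3))^2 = (0 4)(2 7)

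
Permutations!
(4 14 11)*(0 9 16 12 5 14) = (0 9 16 12 5 14 11 4) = [9, 1, 2, 3, 0, 14, 6, 7, 8, 16, 10, 4, 5, 13, 11, 15, 12]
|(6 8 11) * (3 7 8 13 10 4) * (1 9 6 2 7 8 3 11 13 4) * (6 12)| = 12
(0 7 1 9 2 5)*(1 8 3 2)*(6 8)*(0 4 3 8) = [7, 9, 5, 2, 3, 4, 0, 6, 8, 1] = (0 7 6)(1 9)(2 5 4 3)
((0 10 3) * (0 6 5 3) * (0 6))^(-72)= ((0 10 6 5 3))^(-72)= (0 5 10 3 6)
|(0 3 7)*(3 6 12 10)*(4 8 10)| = 8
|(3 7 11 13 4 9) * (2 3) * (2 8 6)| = 9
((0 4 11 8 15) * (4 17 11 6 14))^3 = ((0 17 11 8 15)(4 6 14))^3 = (0 8 17 15 11)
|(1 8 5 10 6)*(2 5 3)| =|(1 8 3 2 5 10 6)| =7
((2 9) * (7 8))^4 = (9)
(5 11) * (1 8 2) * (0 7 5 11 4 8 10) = (11)(0 7 5 4 8 2 1 10) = [7, 10, 1, 3, 8, 4, 6, 5, 2, 9, 0, 11]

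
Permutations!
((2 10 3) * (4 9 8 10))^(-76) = (2 9 10)(3 4 8) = ((2 4 9 8 10 3))^(-76)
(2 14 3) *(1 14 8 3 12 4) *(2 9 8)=(1 14 12 4)(3 9 8)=[0, 14, 2, 9, 1, 5, 6, 7, 3, 8, 10, 11, 4, 13, 12]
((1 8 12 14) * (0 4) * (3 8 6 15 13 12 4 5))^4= (0 4 8 3 5)(1 12 15)(6 14 13)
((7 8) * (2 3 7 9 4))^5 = (2 4 9 8 7 3)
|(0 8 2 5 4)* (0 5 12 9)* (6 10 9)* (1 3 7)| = 42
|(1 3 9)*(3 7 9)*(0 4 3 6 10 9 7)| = 7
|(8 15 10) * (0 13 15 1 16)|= 7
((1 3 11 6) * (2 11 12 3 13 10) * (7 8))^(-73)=(1 6 11 2 10 13)(3 12)(7 8)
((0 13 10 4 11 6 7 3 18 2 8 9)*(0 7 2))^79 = (0 8 10 7 11 18 2 13 9 4 3 6) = ((0 13 10 4 11 6 2 8 9 7 3 18))^79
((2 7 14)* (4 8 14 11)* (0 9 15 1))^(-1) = (0 1 15 9)(2 14 8 4 11 7)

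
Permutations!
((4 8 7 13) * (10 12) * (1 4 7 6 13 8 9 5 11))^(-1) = (1 11 5 9 4)(6 8 7 13)(10 12)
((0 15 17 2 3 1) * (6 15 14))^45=(0 2 6 1 17 14 3 15)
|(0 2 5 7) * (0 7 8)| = 4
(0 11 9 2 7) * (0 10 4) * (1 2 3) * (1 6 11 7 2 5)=(0 7 10 4)(1 5)(3 6 11 9)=[7, 5, 2, 6, 0, 1, 11, 10, 8, 3, 4, 9]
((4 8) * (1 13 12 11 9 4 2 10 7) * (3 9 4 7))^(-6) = (1 8 7 4 9 11 3 12 10 13 2)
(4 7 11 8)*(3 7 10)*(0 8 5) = (0 8 4 10 3 7 11 5) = [8, 1, 2, 7, 10, 0, 6, 11, 4, 9, 3, 5]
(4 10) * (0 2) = [2, 1, 0, 3, 10, 5, 6, 7, 8, 9, 4] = (0 2)(4 10)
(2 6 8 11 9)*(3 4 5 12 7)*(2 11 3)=(2 6 8 3 4 5 12 7)(9 11)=[0, 1, 6, 4, 5, 12, 8, 2, 3, 11, 10, 9, 7]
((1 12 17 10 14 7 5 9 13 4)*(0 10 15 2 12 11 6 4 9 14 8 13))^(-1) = ((0 10 8 13 9)(1 11 6 4)(2 12 17 15)(5 14 7))^(-1) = (0 9 13 8 10)(1 4 6 11)(2 15 17 12)(5 7 14)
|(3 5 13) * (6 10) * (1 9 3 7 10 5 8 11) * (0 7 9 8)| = 24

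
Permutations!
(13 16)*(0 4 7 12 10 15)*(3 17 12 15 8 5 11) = (0 4 7 15)(3 17 12 10 8 5 11)(13 16) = [4, 1, 2, 17, 7, 11, 6, 15, 5, 9, 8, 3, 10, 16, 14, 0, 13, 12]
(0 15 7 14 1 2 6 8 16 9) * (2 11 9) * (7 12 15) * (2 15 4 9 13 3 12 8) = (0 7 14 1 11 13 3 12 4 9)(2 6)(8 16 15) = [7, 11, 6, 12, 9, 5, 2, 14, 16, 0, 10, 13, 4, 3, 1, 8, 15]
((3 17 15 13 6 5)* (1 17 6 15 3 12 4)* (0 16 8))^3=((0 16 8)(1 17 3 6 5 12 4)(13 15))^3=(1 6 4 3 12 17 5)(13 15)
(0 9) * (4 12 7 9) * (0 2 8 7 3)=(0 4 12 3)(2 8 7 9)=[4, 1, 8, 0, 12, 5, 6, 9, 7, 2, 10, 11, 3]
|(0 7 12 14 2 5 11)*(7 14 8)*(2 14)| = 12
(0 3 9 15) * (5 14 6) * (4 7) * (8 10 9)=(0 3 8 10 9 15)(4 7)(5 14 6)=[3, 1, 2, 8, 7, 14, 5, 4, 10, 15, 9, 11, 12, 13, 6, 0]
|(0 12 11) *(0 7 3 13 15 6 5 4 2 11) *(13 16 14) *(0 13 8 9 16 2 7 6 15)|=84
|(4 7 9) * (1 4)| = 4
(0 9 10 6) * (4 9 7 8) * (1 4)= [7, 4, 2, 3, 9, 5, 0, 8, 1, 10, 6]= (0 7 8 1 4 9 10 6)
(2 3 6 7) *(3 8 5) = [0, 1, 8, 6, 4, 3, 7, 2, 5] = (2 8 5 3 6 7)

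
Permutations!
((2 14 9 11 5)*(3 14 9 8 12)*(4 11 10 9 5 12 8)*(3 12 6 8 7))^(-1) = (2 5)(3 7 8 6 11 4 14)(9 10)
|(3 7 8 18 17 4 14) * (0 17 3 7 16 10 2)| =|(0 17 4 14 7 8 18 3 16 10 2)| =11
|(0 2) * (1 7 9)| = |(0 2)(1 7 9)| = 6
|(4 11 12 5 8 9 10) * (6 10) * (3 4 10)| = 8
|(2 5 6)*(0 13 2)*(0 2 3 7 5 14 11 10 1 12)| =|(0 13 3 7 5 6 2 14 11 10 1 12)| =12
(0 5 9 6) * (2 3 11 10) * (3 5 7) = (0 7 3 11 10 2 5 9 6) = [7, 1, 5, 11, 4, 9, 0, 3, 8, 6, 2, 10]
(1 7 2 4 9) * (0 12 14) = (0 12 14)(1 7 2 4 9) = [12, 7, 4, 3, 9, 5, 6, 2, 8, 1, 10, 11, 14, 13, 0]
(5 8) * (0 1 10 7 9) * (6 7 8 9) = (0 1 10 8 5 9)(6 7) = [1, 10, 2, 3, 4, 9, 7, 6, 5, 0, 8]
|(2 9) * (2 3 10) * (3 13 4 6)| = 7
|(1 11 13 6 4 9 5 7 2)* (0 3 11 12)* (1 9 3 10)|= |(0 10 1 12)(2 9 5 7)(3 11 13 6 4)|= 20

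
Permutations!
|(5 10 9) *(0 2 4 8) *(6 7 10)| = 20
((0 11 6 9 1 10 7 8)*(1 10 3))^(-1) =(0 8 7 10 9 6 11)(1 3)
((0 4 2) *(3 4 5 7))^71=((0 5 7 3 4 2))^71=(0 2 4 3 7 5)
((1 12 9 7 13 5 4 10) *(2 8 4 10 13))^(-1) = ((1 12 9 7 2 8 4 13 5 10))^(-1) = (1 10 5 13 4 8 2 7 9 12)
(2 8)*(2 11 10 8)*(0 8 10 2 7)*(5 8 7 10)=(0 7)(2 10 5 8 11)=[7, 1, 10, 3, 4, 8, 6, 0, 11, 9, 5, 2]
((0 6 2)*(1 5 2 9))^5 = ((0 6 9 1 5 2))^5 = (0 2 5 1 9 6)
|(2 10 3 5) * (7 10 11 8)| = |(2 11 8 7 10 3 5)| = 7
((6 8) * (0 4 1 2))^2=(8)(0 1)(2 4)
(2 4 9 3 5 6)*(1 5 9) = (1 5 6 2 4)(3 9) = [0, 5, 4, 9, 1, 6, 2, 7, 8, 3]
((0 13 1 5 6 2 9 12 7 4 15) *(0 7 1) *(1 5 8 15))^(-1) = (0 13)(1 4 7 15 8)(2 6 5 12 9)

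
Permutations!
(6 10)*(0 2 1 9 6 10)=(10)(0 2 1 9 6)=[2, 9, 1, 3, 4, 5, 0, 7, 8, 6, 10]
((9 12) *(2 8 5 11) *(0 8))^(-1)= ((0 8 5 11 2)(9 12))^(-1)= (0 2 11 5 8)(9 12)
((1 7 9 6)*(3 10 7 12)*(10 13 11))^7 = ((1 12 3 13 11 10 7 9 6))^7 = (1 9 10 13 12 6 7 11 3)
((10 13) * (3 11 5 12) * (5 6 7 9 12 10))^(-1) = ((3 11 6 7 9 12)(5 10 13))^(-1) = (3 12 9 7 6 11)(5 13 10)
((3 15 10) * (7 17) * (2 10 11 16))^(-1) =(2 16 11 15 3 10)(7 17)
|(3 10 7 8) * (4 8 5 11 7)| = |(3 10 4 8)(5 11 7)| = 12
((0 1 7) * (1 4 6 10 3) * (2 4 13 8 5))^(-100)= (0 7 1 3 10 6 4 2 5 8 13)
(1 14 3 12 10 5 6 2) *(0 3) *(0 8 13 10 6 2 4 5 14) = (0 3 12 6 4 5 2 1)(8 13 10 14) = [3, 0, 1, 12, 5, 2, 4, 7, 13, 9, 14, 11, 6, 10, 8]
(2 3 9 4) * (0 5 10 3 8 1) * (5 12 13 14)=(0 12 13 14 5 10 3 9 4 2 8 1)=[12, 0, 8, 9, 2, 10, 6, 7, 1, 4, 3, 11, 13, 14, 5]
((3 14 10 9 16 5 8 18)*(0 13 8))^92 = ((0 13 8 18 3 14 10 9 16 5))^92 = (0 8 3 10 16)(5 13 18 14 9)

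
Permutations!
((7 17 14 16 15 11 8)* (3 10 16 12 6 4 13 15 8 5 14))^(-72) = (17)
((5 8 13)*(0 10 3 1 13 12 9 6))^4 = ((0 10 3 1 13 5 8 12 9 6))^4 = (0 13 9 3 8)(1 12 10 5 6)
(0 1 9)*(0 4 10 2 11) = [1, 9, 11, 3, 10, 5, 6, 7, 8, 4, 2, 0] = (0 1 9 4 10 2 11)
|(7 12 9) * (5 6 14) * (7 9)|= |(5 6 14)(7 12)|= 6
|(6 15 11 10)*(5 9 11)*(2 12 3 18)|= 12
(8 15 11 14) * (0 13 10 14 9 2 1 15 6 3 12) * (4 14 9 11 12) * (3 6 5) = (0 13 10 9 2 1 15 12)(3 4 14 8 5) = [13, 15, 1, 4, 14, 3, 6, 7, 5, 2, 9, 11, 0, 10, 8, 12]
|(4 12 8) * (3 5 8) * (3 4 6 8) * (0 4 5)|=|(0 4 12 5 3)(6 8)|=10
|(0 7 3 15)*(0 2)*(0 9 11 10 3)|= |(0 7)(2 9 11 10 3 15)|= 6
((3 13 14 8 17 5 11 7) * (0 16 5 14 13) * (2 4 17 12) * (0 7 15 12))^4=(0 15 17 16 12 14 5 2 8 11 4)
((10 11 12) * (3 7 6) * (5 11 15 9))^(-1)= ((3 7 6)(5 11 12 10 15 9))^(-1)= (3 6 7)(5 9 15 10 12 11)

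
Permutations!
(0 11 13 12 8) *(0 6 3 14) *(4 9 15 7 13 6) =(0 11 6 3 14)(4 9 15 7 13 12 8) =[11, 1, 2, 14, 9, 5, 3, 13, 4, 15, 10, 6, 8, 12, 0, 7]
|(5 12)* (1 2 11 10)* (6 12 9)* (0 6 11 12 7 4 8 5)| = |(0 6 7 4 8 5 9 11 10 1 2 12)| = 12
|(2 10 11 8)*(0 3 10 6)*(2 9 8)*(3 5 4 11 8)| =|(0 5 4 11 2 6)(3 10 8 9)| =12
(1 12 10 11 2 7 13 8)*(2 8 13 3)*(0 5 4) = [5, 12, 7, 2, 0, 4, 6, 3, 1, 9, 11, 8, 10, 13] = (13)(0 5 4)(1 12 10 11 8)(2 7 3)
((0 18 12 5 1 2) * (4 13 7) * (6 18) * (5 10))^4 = (0 10)(1 18)(2 12)(4 13 7)(5 6) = ((0 6 18 12 10 5 1 2)(4 13 7))^4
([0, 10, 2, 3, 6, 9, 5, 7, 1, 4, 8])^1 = (1 10 8)(4 6 5 9)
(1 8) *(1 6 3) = (1 8 6 3) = [0, 8, 2, 1, 4, 5, 3, 7, 6]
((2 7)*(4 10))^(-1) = ((2 7)(4 10))^(-1) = (2 7)(4 10)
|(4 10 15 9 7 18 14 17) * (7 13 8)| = 10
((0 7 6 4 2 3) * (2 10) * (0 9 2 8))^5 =(0 8 10 4 6 7)(2 9 3)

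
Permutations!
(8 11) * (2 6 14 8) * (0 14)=(0 14 8 11 2 6)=[14, 1, 6, 3, 4, 5, 0, 7, 11, 9, 10, 2, 12, 13, 8]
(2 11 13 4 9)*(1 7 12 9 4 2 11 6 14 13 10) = (1 7 12 9 11 10)(2 6 14 13) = [0, 7, 6, 3, 4, 5, 14, 12, 8, 11, 1, 10, 9, 2, 13]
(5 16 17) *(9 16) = (5 9 16 17) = [0, 1, 2, 3, 4, 9, 6, 7, 8, 16, 10, 11, 12, 13, 14, 15, 17, 5]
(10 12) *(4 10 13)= [0, 1, 2, 3, 10, 5, 6, 7, 8, 9, 12, 11, 13, 4]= (4 10 12 13)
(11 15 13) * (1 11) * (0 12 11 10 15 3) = [12, 10, 2, 0, 4, 5, 6, 7, 8, 9, 15, 3, 11, 1, 14, 13] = (0 12 11 3)(1 10 15 13)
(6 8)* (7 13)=(6 8)(7 13)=[0, 1, 2, 3, 4, 5, 8, 13, 6, 9, 10, 11, 12, 7]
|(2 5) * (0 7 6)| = 6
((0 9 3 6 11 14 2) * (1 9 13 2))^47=((0 13 2)(1 9 3 6 11 14))^47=(0 2 13)(1 14 11 6 3 9)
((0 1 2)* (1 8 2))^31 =((0 8 2))^31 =(0 8 2)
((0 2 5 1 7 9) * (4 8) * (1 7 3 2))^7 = (9)(4 8) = ((0 1 3 2 5 7 9)(4 8))^7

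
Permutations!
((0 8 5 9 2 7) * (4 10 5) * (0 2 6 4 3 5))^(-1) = (0 10 4 6 9 5 3 8)(2 7) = ((0 8 3 5 9 6 4 10)(2 7))^(-1)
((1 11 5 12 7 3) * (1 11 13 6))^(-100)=(1 6 13)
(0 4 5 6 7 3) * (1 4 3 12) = [3, 4, 2, 0, 5, 6, 7, 12, 8, 9, 10, 11, 1] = (0 3)(1 4 5 6 7 12)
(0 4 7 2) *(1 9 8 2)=(0 4 7 1 9 8 2)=[4, 9, 0, 3, 7, 5, 6, 1, 2, 8]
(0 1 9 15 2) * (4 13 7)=(0 1 9 15 2)(4 13 7)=[1, 9, 0, 3, 13, 5, 6, 4, 8, 15, 10, 11, 12, 7, 14, 2]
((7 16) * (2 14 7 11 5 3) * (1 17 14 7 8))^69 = (1 17 14 8)(2 11)(3 16)(5 7)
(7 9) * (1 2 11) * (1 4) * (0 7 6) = (0 7 9 6)(1 2 11 4) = [7, 2, 11, 3, 1, 5, 0, 9, 8, 6, 10, 4]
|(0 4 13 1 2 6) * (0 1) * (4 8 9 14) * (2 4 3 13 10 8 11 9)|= 6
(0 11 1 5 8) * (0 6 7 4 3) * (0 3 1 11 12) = [12, 5, 2, 3, 1, 8, 7, 4, 6, 9, 10, 11, 0] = (0 12)(1 5 8 6 7 4)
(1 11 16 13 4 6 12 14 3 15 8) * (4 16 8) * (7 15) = (1 11 8)(3 7 15 4 6 12 14)(13 16) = [0, 11, 2, 7, 6, 5, 12, 15, 1, 9, 10, 8, 14, 16, 3, 4, 13]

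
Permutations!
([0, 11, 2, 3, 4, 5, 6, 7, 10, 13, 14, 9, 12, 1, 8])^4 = (8 10 14)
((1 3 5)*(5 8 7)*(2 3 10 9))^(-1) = (1 5 7 8 3 2 9 10)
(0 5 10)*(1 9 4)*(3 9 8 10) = [5, 8, 2, 9, 1, 3, 6, 7, 10, 4, 0] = (0 5 3 9 4 1 8 10)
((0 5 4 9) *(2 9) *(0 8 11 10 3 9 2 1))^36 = (3 9 8 11 10)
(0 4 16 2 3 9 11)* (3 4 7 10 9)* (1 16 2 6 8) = (0 7 10 9 11)(1 16 6 8)(2 4) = [7, 16, 4, 3, 2, 5, 8, 10, 1, 11, 9, 0, 12, 13, 14, 15, 6]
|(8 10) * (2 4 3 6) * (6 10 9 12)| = 8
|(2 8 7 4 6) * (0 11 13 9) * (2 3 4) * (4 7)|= 12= |(0 11 13 9)(2 8 4 6 3 7)|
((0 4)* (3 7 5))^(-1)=(0 4)(3 5 7)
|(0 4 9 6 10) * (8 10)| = |(0 4 9 6 8 10)| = 6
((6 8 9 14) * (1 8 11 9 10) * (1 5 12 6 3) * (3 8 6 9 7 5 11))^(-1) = ((1 6 3)(5 12 9 14 8 10 11 7))^(-1) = (1 3 6)(5 7 11 10 8 14 9 12)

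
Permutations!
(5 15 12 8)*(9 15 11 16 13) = [0, 1, 2, 3, 4, 11, 6, 7, 5, 15, 10, 16, 8, 9, 14, 12, 13] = (5 11 16 13 9 15 12 8)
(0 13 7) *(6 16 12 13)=(0 6 16 12 13 7)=[6, 1, 2, 3, 4, 5, 16, 0, 8, 9, 10, 11, 13, 7, 14, 15, 12]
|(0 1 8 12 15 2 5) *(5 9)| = |(0 1 8 12 15 2 9 5)| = 8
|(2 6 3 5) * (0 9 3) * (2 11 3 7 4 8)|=21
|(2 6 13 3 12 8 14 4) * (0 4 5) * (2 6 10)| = |(0 4 6 13 3 12 8 14 5)(2 10)| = 18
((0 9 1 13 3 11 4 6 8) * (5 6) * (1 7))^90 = (0 7 13 11 5 8 9 1 3 4 6)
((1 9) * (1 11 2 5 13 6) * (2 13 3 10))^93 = ((1 9 11 13 6)(2 5 3 10))^93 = (1 13 9 6 11)(2 5 3 10)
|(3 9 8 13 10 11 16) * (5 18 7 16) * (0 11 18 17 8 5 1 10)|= |(0 11 1 10 18 7 16 3 9 5 17 8 13)|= 13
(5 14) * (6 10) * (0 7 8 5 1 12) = (0 7 8 5 14 1 12)(6 10) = [7, 12, 2, 3, 4, 14, 10, 8, 5, 9, 6, 11, 0, 13, 1]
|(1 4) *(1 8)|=3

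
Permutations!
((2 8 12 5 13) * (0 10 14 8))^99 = (0 8 13 10 12 2 14 5)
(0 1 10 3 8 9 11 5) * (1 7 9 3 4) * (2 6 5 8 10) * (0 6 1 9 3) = (0 7 3 10 4 9 11 8)(1 2)(5 6) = [7, 2, 1, 10, 9, 6, 5, 3, 0, 11, 4, 8]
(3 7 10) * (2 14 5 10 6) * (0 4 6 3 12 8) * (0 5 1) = (0 4 6 2 14 1)(3 7)(5 10 12 8) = [4, 0, 14, 7, 6, 10, 2, 3, 5, 9, 12, 11, 8, 13, 1]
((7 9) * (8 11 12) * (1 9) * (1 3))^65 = ((1 9 7 3)(8 11 12))^65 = (1 9 7 3)(8 12 11)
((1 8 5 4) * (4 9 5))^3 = (5 9)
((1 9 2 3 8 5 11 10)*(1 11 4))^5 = ((1 9 2 3 8 5 4)(10 11))^5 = (1 5 3 9 4 8 2)(10 11)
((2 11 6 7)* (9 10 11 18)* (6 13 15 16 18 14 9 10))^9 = (2 7 6 9 14)(10 15)(11 16)(13 18)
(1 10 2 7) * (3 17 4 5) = (1 10 2 7)(3 17 4 5) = [0, 10, 7, 17, 5, 3, 6, 1, 8, 9, 2, 11, 12, 13, 14, 15, 16, 4]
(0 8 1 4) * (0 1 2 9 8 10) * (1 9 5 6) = (0 10)(1 4 9 8 2 5 6) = [10, 4, 5, 3, 9, 6, 1, 7, 2, 8, 0]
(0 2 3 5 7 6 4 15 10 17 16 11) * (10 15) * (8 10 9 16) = [2, 1, 3, 5, 9, 7, 4, 6, 10, 16, 17, 0, 12, 13, 14, 15, 11, 8] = (0 2 3 5 7 6 4 9 16 11)(8 10 17)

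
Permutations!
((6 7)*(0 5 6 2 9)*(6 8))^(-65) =(0 2 6 5 9 7 8)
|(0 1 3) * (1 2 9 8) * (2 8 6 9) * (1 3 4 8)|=|(0 1 4 8 3)(6 9)|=10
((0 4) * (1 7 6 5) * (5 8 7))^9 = ((0 4)(1 5)(6 8 7))^9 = (8)(0 4)(1 5)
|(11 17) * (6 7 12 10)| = |(6 7 12 10)(11 17)| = 4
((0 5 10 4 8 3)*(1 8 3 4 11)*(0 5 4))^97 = (0 4 3 5 10 11 1 8)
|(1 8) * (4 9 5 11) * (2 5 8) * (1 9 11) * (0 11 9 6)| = 6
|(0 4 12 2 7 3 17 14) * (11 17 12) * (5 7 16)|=30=|(0 4 11 17 14)(2 16 5 7 3 12)|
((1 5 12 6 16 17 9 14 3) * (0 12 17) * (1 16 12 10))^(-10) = (0 16 3 14 9 17 5 1 10)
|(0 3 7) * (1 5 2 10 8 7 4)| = 9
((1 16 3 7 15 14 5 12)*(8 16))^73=(1 8 16 3 7 15 14 5 12)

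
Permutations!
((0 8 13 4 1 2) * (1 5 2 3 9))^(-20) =(0 5 13)(1 3 9)(2 4 8) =((0 8 13 4 5 2)(1 3 9))^(-20)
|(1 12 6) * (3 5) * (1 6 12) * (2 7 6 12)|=|(2 7 6 12)(3 5)|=4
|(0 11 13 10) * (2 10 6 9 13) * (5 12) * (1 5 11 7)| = 24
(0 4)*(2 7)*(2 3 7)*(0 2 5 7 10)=(0 4 2 5 7 3 10)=[4, 1, 5, 10, 2, 7, 6, 3, 8, 9, 0]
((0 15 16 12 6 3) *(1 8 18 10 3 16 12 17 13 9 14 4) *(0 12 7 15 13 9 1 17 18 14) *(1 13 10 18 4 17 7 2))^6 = (18)(0 4 14 12 2)(1 10 7 17 6)(3 15 9 16 8)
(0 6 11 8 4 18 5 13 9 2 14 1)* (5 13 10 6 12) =(0 12 5 10 6 11 8 4 18 13 9 2 14 1) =[12, 0, 14, 3, 18, 10, 11, 7, 4, 2, 6, 8, 5, 9, 1, 15, 16, 17, 13]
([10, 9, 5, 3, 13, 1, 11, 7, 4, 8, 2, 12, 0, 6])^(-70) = [2, 8, 1, 3, 6, 9, 12, 7, 13, 4, 5, 0, 10, 11]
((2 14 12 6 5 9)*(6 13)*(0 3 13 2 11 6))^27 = (14)(5 6 11 9)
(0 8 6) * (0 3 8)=(3 8 6)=[0, 1, 2, 8, 4, 5, 3, 7, 6]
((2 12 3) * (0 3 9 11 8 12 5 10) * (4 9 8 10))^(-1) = (0 10 11 9 4 5 2 3)(8 12)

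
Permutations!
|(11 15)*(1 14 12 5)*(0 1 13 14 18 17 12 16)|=|(0 1 18 17 12 5 13 14 16)(11 15)|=18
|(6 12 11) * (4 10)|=|(4 10)(6 12 11)|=6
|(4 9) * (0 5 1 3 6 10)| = |(0 5 1 3 6 10)(4 9)| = 6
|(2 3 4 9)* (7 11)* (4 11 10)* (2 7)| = |(2 3 11)(4 9 7 10)| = 12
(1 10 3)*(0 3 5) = (0 3 1 10 5) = [3, 10, 2, 1, 4, 0, 6, 7, 8, 9, 5]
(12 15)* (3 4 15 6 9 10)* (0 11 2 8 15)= (0 11 2 8 15 12 6 9 10 3 4)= [11, 1, 8, 4, 0, 5, 9, 7, 15, 10, 3, 2, 6, 13, 14, 12]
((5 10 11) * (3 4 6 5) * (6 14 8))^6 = ((3 4 14 8 6 5 10 11))^6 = (3 10 6 14)(4 11 5 8)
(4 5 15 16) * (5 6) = [0, 1, 2, 3, 6, 15, 5, 7, 8, 9, 10, 11, 12, 13, 14, 16, 4] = (4 6 5 15 16)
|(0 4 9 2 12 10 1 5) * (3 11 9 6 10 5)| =11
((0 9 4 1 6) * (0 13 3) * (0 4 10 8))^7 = ((0 9 10 8)(1 6 13 3 4))^7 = (0 8 10 9)(1 13 4 6 3)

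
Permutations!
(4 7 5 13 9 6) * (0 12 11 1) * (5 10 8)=(0 12 11 1)(4 7 10 8 5 13 9 6)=[12, 0, 2, 3, 7, 13, 4, 10, 5, 6, 8, 1, 11, 9]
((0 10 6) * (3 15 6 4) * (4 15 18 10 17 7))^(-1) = (0 6 15 10 18 3 4 7 17)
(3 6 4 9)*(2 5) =(2 5)(3 6 4 9) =[0, 1, 5, 6, 9, 2, 4, 7, 8, 3]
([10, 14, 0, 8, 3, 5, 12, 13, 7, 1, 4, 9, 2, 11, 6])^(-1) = (0 2 12 6 14 1 9 11 13 7 8 3 4 10)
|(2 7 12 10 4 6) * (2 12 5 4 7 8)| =6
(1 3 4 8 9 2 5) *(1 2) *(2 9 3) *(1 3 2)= (2 5 9 3 4 8)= [0, 1, 5, 4, 8, 9, 6, 7, 2, 3]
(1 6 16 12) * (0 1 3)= (0 1 6 16 12 3)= [1, 6, 2, 0, 4, 5, 16, 7, 8, 9, 10, 11, 3, 13, 14, 15, 12]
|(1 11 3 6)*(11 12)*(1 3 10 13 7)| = 6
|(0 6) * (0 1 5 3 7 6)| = 5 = |(1 5 3 7 6)|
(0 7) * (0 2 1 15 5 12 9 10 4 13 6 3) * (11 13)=(0 7 2 1 15 5 12 9 10 4 11 13 6 3)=[7, 15, 1, 0, 11, 12, 3, 2, 8, 10, 4, 13, 9, 6, 14, 5]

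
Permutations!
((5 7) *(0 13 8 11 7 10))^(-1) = ((0 13 8 11 7 5 10))^(-1) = (0 10 5 7 11 8 13)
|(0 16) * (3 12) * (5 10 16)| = 4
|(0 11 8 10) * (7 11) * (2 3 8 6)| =8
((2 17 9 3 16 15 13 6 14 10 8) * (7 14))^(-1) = ((2 17 9 3 16 15 13 6 7 14 10 8))^(-1) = (2 8 10 14 7 6 13 15 16 3 9 17)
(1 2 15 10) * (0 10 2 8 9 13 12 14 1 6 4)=(0 10 6 4)(1 8 9 13 12 14)(2 15)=[10, 8, 15, 3, 0, 5, 4, 7, 9, 13, 6, 11, 14, 12, 1, 2]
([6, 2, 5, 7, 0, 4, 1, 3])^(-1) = (0 4 5 2 1 6)(3 7)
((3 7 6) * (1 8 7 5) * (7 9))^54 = ((1 8 9 7 6 3 5))^54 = (1 3 7 8 5 6 9)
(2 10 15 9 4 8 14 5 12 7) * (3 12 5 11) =(2 10 15 9 4 8 14 11 3 12 7) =[0, 1, 10, 12, 8, 5, 6, 2, 14, 4, 15, 3, 7, 13, 11, 9]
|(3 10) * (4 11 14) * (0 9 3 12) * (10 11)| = |(0 9 3 11 14 4 10 12)| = 8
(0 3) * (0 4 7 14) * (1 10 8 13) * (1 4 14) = (0 3 14)(1 10 8 13 4 7) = [3, 10, 2, 14, 7, 5, 6, 1, 13, 9, 8, 11, 12, 4, 0]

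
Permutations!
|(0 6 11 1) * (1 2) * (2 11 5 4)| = 6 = |(11)(0 6 5 4 2 1)|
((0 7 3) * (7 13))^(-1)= (0 3 7 13)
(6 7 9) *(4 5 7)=(4 5 7 9 6)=[0, 1, 2, 3, 5, 7, 4, 9, 8, 6]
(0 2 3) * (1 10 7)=[2, 10, 3, 0, 4, 5, 6, 1, 8, 9, 7]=(0 2 3)(1 10 7)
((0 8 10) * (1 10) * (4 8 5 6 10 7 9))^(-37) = ((0 5 6 10)(1 7 9 4 8))^(-37) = (0 10 6 5)(1 4 7 8 9)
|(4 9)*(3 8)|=|(3 8)(4 9)|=2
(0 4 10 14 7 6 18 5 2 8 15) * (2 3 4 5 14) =(0 5 3 4 10 2 8 15)(6 18 14 7) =[5, 1, 8, 4, 10, 3, 18, 6, 15, 9, 2, 11, 12, 13, 7, 0, 16, 17, 14]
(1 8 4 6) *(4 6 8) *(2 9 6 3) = [0, 4, 9, 2, 8, 5, 1, 7, 3, 6] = (1 4 8 3 2 9 6)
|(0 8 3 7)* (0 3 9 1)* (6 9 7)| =7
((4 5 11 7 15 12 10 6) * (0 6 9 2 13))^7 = (0 12 4 9 11 13 15 6 10 5 2 7)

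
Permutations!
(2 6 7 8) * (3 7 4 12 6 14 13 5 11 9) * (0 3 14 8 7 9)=(0 3 9 14 13 5 11)(2 8)(4 12 6)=[3, 1, 8, 9, 12, 11, 4, 7, 2, 14, 10, 0, 6, 5, 13]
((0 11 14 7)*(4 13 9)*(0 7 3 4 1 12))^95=(0 13 11 9 14 1 3 12 4)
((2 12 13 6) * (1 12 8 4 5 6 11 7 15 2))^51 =(1 8 11 6 2 13 5 15 12 4 7)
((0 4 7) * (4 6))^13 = (0 6 4 7)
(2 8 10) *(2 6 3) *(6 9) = (2 8 10 9 6 3) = [0, 1, 8, 2, 4, 5, 3, 7, 10, 6, 9]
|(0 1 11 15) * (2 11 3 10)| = 7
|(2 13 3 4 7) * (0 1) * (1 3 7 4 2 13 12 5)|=|(0 3 2 12 5 1)(7 13)|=6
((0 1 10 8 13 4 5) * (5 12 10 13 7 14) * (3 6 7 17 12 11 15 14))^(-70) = (0 13 11 14)(1 4 15 5)(3 7 6)(8 12)(10 17)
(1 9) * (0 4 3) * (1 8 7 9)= (0 4 3)(7 9 8)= [4, 1, 2, 0, 3, 5, 6, 9, 7, 8]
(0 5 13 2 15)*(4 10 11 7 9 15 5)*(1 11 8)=(0 4 10 8 1 11 7 9 15)(2 5 13)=[4, 11, 5, 3, 10, 13, 6, 9, 1, 15, 8, 7, 12, 2, 14, 0]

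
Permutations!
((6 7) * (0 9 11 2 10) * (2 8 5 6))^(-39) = ((0 9 11 8 5 6 7 2 10))^(-39) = (0 7 8)(2 5 9)(6 11 10)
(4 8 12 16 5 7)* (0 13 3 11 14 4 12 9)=(0 13 3 11 14 4 8 9)(5 7 12 16)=[13, 1, 2, 11, 8, 7, 6, 12, 9, 0, 10, 14, 16, 3, 4, 15, 5]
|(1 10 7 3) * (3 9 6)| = |(1 10 7 9 6 3)| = 6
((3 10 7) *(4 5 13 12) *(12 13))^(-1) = (13)(3 7 10)(4 12 5)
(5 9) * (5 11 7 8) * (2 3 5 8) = (2 3 5 9 11 7) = [0, 1, 3, 5, 4, 9, 6, 2, 8, 11, 10, 7]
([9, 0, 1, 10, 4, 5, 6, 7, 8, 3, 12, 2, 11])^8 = (12)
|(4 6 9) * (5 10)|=|(4 6 9)(5 10)|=6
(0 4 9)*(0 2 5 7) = [4, 1, 5, 3, 9, 7, 6, 0, 8, 2] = (0 4 9 2 5 7)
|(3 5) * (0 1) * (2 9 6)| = 6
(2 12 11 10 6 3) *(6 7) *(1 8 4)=(1 8 4)(2 12 11 10 7 6 3)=[0, 8, 12, 2, 1, 5, 3, 6, 4, 9, 7, 10, 11]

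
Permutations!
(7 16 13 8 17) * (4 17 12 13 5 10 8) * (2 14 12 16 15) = [0, 1, 14, 3, 17, 10, 6, 15, 16, 9, 8, 11, 13, 4, 12, 2, 5, 7] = (2 14 12 13 4 17 7 15)(5 10 8 16)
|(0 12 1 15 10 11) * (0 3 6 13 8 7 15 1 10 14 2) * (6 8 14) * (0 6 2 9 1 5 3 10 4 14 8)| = 24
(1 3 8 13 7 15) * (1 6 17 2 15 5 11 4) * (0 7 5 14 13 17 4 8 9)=(0 7 14 13 5 11 8 17 2 15 6 4 1 3 9)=[7, 3, 15, 9, 1, 11, 4, 14, 17, 0, 10, 8, 12, 5, 13, 6, 16, 2]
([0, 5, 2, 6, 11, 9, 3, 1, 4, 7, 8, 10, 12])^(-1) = (12)(1 7 9 5)(3 6)(4 8 10 11)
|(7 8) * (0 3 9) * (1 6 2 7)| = |(0 3 9)(1 6 2 7 8)| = 15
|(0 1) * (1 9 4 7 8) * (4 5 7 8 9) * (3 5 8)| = |(0 4 3 5 7 9 8 1)| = 8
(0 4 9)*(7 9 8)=(0 4 8 7 9)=[4, 1, 2, 3, 8, 5, 6, 9, 7, 0]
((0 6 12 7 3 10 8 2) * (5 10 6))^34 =((0 5 10 8 2)(3 6 12 7))^34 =(0 2 8 10 5)(3 12)(6 7)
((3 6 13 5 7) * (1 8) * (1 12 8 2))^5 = ((1 2)(3 6 13 5 7)(8 12))^5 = (13)(1 2)(8 12)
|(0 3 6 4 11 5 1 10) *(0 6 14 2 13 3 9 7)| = |(0 9 7)(1 10 6 4 11 5)(2 13 3 14)| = 12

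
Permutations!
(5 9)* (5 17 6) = (5 9 17 6) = [0, 1, 2, 3, 4, 9, 5, 7, 8, 17, 10, 11, 12, 13, 14, 15, 16, 6]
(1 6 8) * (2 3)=(1 6 8)(2 3)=[0, 6, 3, 2, 4, 5, 8, 7, 1]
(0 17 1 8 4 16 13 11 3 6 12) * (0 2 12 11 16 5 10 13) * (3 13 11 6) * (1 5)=[17, 8, 12, 3, 1, 10, 6, 7, 4, 9, 11, 13, 2, 16, 14, 15, 0, 5]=(0 17 5 10 11 13 16)(1 8 4)(2 12)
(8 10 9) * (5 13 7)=(5 13 7)(8 10 9)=[0, 1, 2, 3, 4, 13, 6, 5, 10, 8, 9, 11, 12, 7]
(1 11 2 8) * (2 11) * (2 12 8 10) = (1 12 8)(2 10) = [0, 12, 10, 3, 4, 5, 6, 7, 1, 9, 2, 11, 8]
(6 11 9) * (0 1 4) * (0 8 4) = (0 1)(4 8)(6 11 9) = [1, 0, 2, 3, 8, 5, 11, 7, 4, 6, 10, 9]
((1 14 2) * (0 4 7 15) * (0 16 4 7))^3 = (0 16 7 4 15)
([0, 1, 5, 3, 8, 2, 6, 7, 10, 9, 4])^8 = (4 10 8)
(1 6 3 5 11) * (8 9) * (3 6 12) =[0, 12, 2, 5, 4, 11, 6, 7, 9, 8, 10, 1, 3] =(1 12 3 5 11)(8 9)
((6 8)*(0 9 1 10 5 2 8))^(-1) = (0 6 8 2 5 10 1 9)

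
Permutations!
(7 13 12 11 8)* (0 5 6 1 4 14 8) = (0 5 6 1 4 14 8 7 13 12 11) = [5, 4, 2, 3, 14, 6, 1, 13, 7, 9, 10, 0, 11, 12, 8]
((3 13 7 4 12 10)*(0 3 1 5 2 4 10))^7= ((0 3 13 7 10 1 5 2 4 12))^7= (0 2 10 3 4 1 13 12 5 7)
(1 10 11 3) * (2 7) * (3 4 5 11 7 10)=(1 3)(2 10 7)(4 5 11)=[0, 3, 10, 1, 5, 11, 6, 2, 8, 9, 7, 4]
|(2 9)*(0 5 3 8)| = 4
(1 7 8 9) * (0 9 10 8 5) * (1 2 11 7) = [9, 1, 11, 3, 4, 0, 6, 5, 10, 2, 8, 7] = (0 9 2 11 7 5)(8 10)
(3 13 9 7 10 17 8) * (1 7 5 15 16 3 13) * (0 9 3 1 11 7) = (0 9 5 15 16 1)(3 11 7 10 17 8 13) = [9, 0, 2, 11, 4, 15, 6, 10, 13, 5, 17, 7, 12, 3, 14, 16, 1, 8]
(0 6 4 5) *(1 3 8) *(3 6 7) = (0 7 3 8 1 6 4 5) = [7, 6, 2, 8, 5, 0, 4, 3, 1]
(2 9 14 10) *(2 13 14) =(2 9)(10 13 14) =[0, 1, 9, 3, 4, 5, 6, 7, 8, 2, 13, 11, 12, 14, 10]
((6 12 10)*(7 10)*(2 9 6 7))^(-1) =(2 12 6 9)(7 10)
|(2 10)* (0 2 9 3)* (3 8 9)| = |(0 2 10 3)(8 9)| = 4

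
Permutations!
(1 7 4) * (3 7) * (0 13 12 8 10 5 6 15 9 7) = (0 13 12 8 10 5 6 15 9 7 4 1 3) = [13, 3, 2, 0, 1, 6, 15, 4, 10, 7, 5, 11, 8, 12, 14, 9]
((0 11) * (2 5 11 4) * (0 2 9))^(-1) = ((0 4 9)(2 5 11))^(-1) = (0 9 4)(2 11 5)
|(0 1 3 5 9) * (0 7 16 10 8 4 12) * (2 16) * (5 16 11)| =|(0 1 3 16 10 8 4 12)(2 11 5 9 7)| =40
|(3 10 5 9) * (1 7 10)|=6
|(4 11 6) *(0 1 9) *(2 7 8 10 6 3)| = |(0 1 9)(2 7 8 10 6 4 11 3)| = 24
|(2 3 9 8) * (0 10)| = |(0 10)(2 3 9 8)| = 4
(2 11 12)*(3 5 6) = (2 11 12)(3 5 6) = [0, 1, 11, 5, 4, 6, 3, 7, 8, 9, 10, 12, 2]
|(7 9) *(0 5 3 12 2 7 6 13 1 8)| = |(0 5 3 12 2 7 9 6 13 1 8)| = 11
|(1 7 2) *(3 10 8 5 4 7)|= 8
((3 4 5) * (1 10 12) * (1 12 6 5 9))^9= (12)(1 6 3 9 10 5 4)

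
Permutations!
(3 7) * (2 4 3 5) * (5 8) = [0, 1, 4, 7, 3, 2, 6, 8, 5] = (2 4 3 7 8 5)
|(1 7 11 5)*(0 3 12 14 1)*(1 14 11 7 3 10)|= |(14)(0 10 1 3 12 11 5)|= 7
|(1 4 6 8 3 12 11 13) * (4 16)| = |(1 16 4 6 8 3 12 11 13)| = 9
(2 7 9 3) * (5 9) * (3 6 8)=(2 7 5 9 6 8 3)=[0, 1, 7, 2, 4, 9, 8, 5, 3, 6]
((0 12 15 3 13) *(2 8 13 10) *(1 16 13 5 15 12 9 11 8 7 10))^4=((0 9 11 8 5 15 3 1 16 13)(2 7 10))^4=(0 5 16 11 3)(1 9 15 13 8)(2 7 10)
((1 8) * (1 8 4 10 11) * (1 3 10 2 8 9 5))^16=(1 9 2)(3 10 11)(4 5 8)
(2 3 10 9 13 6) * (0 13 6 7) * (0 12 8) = [13, 1, 3, 10, 4, 5, 2, 12, 0, 6, 9, 11, 8, 7] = (0 13 7 12 8)(2 3 10 9 6)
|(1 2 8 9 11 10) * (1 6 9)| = |(1 2 8)(6 9 11 10)| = 12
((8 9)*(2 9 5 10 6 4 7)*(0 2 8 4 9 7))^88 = (0 9 10 8 2 4 6 5 7)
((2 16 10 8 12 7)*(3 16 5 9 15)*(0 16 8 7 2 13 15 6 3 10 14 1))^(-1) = ((0 16 14 1)(2 5 9 6 3 8 12)(7 13 15 10))^(-1) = (0 1 14 16)(2 12 8 3 6 9 5)(7 10 15 13)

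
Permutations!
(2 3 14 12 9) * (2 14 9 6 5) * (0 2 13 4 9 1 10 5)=(0 2 3 1 10 5 13 4 9 14 12 6)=[2, 10, 3, 1, 9, 13, 0, 7, 8, 14, 5, 11, 6, 4, 12]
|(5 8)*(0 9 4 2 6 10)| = |(0 9 4 2 6 10)(5 8)| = 6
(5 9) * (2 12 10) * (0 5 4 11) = (0 5 9 4 11)(2 12 10) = [5, 1, 12, 3, 11, 9, 6, 7, 8, 4, 2, 0, 10]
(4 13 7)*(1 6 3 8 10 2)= (1 6 3 8 10 2)(4 13 7)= [0, 6, 1, 8, 13, 5, 3, 4, 10, 9, 2, 11, 12, 7]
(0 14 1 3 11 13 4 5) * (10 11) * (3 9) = (0 14 1 9 3 10 11 13 4 5) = [14, 9, 2, 10, 5, 0, 6, 7, 8, 3, 11, 13, 12, 4, 1]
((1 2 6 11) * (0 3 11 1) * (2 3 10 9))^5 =(0 1 9 11 6 10 3 2)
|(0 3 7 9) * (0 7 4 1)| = 4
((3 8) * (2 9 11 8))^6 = ((2 9 11 8 3))^6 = (2 9 11 8 3)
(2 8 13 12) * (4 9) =(2 8 13 12)(4 9) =[0, 1, 8, 3, 9, 5, 6, 7, 13, 4, 10, 11, 2, 12]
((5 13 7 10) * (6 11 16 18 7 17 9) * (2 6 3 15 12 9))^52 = (2 11 18 10 13)(5 17 6 16 7)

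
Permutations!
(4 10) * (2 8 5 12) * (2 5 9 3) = [0, 1, 8, 2, 10, 12, 6, 7, 9, 3, 4, 11, 5] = (2 8 9 3)(4 10)(5 12)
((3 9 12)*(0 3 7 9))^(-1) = (0 3)(7 12 9)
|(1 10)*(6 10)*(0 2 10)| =5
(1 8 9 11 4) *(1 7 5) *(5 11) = (1 8 9 5)(4 7 11) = [0, 8, 2, 3, 7, 1, 6, 11, 9, 5, 10, 4]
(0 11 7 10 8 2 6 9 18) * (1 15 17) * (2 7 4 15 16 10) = [11, 16, 6, 3, 15, 5, 9, 2, 7, 18, 8, 4, 12, 13, 14, 17, 10, 1, 0] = (0 11 4 15 17 1 16 10 8 7 2 6 9 18)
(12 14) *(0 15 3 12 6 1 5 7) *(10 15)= [10, 5, 2, 12, 4, 7, 1, 0, 8, 9, 15, 11, 14, 13, 6, 3]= (0 10 15 3 12 14 6 1 5 7)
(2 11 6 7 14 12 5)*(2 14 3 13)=(2 11 6 7 3 13)(5 14 12)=[0, 1, 11, 13, 4, 14, 7, 3, 8, 9, 10, 6, 5, 2, 12]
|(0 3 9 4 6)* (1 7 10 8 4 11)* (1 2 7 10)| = 11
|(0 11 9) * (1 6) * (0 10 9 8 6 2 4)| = 14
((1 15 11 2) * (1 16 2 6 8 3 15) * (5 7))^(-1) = (2 16)(3 8 6 11 15)(5 7)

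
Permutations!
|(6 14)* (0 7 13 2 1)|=|(0 7 13 2 1)(6 14)|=10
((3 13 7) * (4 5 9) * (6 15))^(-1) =((3 13 7)(4 5 9)(6 15))^(-1) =(3 7 13)(4 9 5)(6 15)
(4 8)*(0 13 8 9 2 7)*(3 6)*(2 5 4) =(0 13 8 2 7)(3 6)(4 9 5) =[13, 1, 7, 6, 9, 4, 3, 0, 2, 5, 10, 11, 12, 8]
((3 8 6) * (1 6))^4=(8)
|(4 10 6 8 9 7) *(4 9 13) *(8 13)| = 4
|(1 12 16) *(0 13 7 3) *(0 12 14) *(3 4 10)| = 10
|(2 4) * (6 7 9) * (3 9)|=|(2 4)(3 9 6 7)|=4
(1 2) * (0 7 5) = (0 7 5)(1 2) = [7, 2, 1, 3, 4, 0, 6, 5]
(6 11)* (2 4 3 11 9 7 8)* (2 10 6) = [0, 1, 4, 11, 3, 5, 9, 8, 10, 7, 6, 2] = (2 4 3 11)(6 9 7 8 10)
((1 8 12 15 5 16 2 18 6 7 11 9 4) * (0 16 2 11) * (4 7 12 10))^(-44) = (0 16 11 9 7)(2 15 6)(5 12 18)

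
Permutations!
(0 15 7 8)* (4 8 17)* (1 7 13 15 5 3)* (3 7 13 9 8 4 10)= (0 5 7 17 10 3 1 13 15 9 8)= [5, 13, 2, 1, 4, 7, 6, 17, 0, 8, 3, 11, 12, 15, 14, 9, 16, 10]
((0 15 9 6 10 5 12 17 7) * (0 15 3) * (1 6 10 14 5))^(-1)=(0 3)(1 10 9 15 7 17 12 5 14 6)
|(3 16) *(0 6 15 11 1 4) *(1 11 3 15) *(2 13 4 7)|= 21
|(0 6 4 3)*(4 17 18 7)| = 7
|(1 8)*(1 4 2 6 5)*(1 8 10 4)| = 7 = |(1 10 4 2 6 5 8)|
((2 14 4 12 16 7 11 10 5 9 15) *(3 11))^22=(2 9 10 3 16 4)(5 11 7 12 14 15)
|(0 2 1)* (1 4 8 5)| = |(0 2 4 8 5 1)| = 6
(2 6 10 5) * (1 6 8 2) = (1 6 10 5)(2 8) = [0, 6, 8, 3, 4, 1, 10, 7, 2, 9, 5]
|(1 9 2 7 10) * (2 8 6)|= 7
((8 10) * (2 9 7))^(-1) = ((2 9 7)(8 10))^(-1) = (2 7 9)(8 10)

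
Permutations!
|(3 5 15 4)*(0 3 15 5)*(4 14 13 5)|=10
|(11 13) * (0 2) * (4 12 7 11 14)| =6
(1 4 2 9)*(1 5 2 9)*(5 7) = (1 4 9 7 5 2) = [0, 4, 1, 3, 9, 2, 6, 5, 8, 7]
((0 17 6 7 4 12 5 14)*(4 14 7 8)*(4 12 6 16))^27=(0 5 6 17 7 8 16 14 12 4)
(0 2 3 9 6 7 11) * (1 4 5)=(0 2 3 9 6 7 11)(1 4 5)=[2, 4, 3, 9, 5, 1, 7, 11, 8, 6, 10, 0]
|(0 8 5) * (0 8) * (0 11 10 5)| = |(0 11 10 5 8)| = 5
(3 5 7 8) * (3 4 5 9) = (3 9)(4 5 7 8) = [0, 1, 2, 9, 5, 7, 6, 8, 4, 3]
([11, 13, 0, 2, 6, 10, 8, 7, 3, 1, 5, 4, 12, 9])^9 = [4, 1, 11, 0, 8, 10, 3, 7, 2, 9, 5, 6, 12, 13]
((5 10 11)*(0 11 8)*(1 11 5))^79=(0 8 10 5)(1 11)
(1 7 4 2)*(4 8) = (1 7 8 4 2) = [0, 7, 1, 3, 2, 5, 6, 8, 4]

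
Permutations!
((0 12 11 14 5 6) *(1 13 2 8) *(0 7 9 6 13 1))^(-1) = (0 8 2 13 5 14 11 12)(6 9 7)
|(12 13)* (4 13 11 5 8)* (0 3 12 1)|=|(0 3 12 11 5 8 4 13 1)|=9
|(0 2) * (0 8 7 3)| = |(0 2 8 7 3)| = 5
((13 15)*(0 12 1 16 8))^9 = (0 8 16 1 12)(13 15)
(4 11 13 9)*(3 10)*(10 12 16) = (3 12 16 10)(4 11 13 9) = [0, 1, 2, 12, 11, 5, 6, 7, 8, 4, 3, 13, 16, 9, 14, 15, 10]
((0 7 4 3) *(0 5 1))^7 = ((0 7 4 3 5 1))^7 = (0 7 4 3 5 1)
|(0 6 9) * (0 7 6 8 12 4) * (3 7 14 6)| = 12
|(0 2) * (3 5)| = |(0 2)(3 5)| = 2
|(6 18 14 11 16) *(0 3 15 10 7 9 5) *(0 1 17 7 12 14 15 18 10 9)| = 18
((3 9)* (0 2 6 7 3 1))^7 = (9)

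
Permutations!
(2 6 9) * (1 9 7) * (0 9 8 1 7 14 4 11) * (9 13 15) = (0 13 15 9 2 6 14 4 11)(1 8) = [13, 8, 6, 3, 11, 5, 14, 7, 1, 2, 10, 0, 12, 15, 4, 9]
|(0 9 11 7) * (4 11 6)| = 6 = |(0 9 6 4 11 7)|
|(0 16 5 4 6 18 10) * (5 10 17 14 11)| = |(0 16 10)(4 6 18 17 14 11 5)| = 21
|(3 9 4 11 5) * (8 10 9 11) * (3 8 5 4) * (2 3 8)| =15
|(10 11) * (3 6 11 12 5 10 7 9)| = 15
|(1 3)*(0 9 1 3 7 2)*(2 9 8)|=3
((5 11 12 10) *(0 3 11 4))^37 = ((0 3 11 12 10 5 4))^37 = (0 11 10 4 3 12 5)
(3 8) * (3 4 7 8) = (4 7 8) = [0, 1, 2, 3, 7, 5, 6, 8, 4]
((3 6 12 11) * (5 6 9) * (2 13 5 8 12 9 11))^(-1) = ((2 13 5 6 9 8 12)(3 11))^(-1) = (2 12 8 9 6 5 13)(3 11)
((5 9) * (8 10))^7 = ((5 9)(8 10))^7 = (5 9)(8 10)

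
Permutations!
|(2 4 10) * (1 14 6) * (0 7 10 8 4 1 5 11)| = 18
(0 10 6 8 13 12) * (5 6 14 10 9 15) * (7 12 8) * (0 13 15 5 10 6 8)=(0 9 5 8 15 10 14 6 7 12 13)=[9, 1, 2, 3, 4, 8, 7, 12, 15, 5, 14, 11, 13, 0, 6, 10]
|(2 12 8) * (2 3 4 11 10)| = 7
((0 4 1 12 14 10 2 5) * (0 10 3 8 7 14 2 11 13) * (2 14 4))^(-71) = (0 2 5 10 11 13)(1 4 7 8 3 14 12)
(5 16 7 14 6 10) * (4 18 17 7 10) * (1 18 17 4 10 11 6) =(1 18 4 17 7 14)(5 16 11 6 10) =[0, 18, 2, 3, 17, 16, 10, 14, 8, 9, 5, 6, 12, 13, 1, 15, 11, 7, 4]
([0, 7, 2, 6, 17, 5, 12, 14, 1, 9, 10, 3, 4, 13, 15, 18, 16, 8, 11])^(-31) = [0, 11, 2, 8, 14, 5, 1, 3, 18, 9, 10, 17, 7, 13, 6, 12, 16, 15, 4]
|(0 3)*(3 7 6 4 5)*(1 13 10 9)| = |(0 7 6 4 5 3)(1 13 10 9)| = 12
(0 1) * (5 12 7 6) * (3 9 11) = (0 1)(3 9 11)(5 12 7 6) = [1, 0, 2, 9, 4, 12, 5, 6, 8, 11, 10, 3, 7]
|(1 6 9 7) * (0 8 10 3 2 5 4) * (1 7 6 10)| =|(0 8 1 10 3 2 5 4)(6 9)| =8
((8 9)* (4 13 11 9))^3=(4 9 13 8 11)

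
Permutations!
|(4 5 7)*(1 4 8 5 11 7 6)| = 7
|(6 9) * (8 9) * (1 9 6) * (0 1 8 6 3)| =5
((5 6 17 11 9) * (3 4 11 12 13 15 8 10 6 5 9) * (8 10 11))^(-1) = (3 11 8 4)(6 10 15 13 12 17)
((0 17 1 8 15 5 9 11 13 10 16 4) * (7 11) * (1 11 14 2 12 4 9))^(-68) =((0 17 11 13 10 16 9 7 14 2 12 4)(1 8 15 5))^(-68) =(0 10 14)(2 17 16)(4 13 7)(9 12 11)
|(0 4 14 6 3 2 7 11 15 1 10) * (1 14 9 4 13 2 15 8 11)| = 12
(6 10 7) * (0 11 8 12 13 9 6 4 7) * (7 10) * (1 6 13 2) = (0 11 8 12 2 1 6 7 4 10)(9 13) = [11, 6, 1, 3, 10, 5, 7, 4, 12, 13, 0, 8, 2, 9]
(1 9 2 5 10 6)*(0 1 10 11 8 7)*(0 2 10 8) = [1, 9, 5, 3, 4, 11, 8, 2, 7, 10, 6, 0] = (0 1 9 10 6 8 7 2 5 11)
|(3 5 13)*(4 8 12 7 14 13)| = 8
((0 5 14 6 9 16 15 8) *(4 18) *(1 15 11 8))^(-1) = ((0 5 14 6 9 16 11 8)(1 15)(4 18))^(-1) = (0 8 11 16 9 6 14 5)(1 15)(4 18)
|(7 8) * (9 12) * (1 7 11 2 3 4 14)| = |(1 7 8 11 2 3 4 14)(9 12)| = 8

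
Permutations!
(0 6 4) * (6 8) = (0 8 6 4) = [8, 1, 2, 3, 0, 5, 4, 7, 6]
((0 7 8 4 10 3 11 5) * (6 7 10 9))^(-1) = (0 5 11 3 10)(4 8 7 6 9)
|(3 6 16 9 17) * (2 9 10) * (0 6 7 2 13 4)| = |(0 6 16 10 13 4)(2 9 17 3 7)| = 30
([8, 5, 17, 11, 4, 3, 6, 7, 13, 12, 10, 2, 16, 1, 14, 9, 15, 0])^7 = (0 2 3 1 8 17 11 5 13)(9 15 16 12)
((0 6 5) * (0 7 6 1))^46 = (5 7 6)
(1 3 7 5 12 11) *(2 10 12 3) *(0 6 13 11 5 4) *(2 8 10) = (0 6 13 11 1 8 10 12 5 3 7 4) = [6, 8, 2, 7, 0, 3, 13, 4, 10, 9, 12, 1, 5, 11]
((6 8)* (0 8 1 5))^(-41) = (0 5 1 6 8)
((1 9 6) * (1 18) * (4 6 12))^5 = ((1 9 12 4 6 18))^5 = (1 18 6 4 12 9)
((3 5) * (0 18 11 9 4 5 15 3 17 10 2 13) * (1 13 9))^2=(0 11 13 18 1)(2 4 17)(5 10 9)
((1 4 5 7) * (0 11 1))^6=((0 11 1 4 5 7))^6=(11)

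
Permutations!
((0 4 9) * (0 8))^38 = ((0 4 9 8))^38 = (0 9)(4 8)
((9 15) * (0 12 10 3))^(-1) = ((0 12 10 3)(9 15))^(-1) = (0 3 10 12)(9 15)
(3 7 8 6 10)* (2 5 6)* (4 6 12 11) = (2 5 12 11 4 6 10 3 7 8) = [0, 1, 5, 7, 6, 12, 10, 8, 2, 9, 3, 4, 11]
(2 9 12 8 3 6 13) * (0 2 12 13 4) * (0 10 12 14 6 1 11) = (0 2 9 13 14 6 4 10 12 8 3 1 11) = [2, 11, 9, 1, 10, 5, 4, 7, 3, 13, 12, 0, 8, 14, 6]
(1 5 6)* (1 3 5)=(3 5 6)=[0, 1, 2, 5, 4, 6, 3]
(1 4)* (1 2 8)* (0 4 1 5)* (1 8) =(0 4 2 1 8 5) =[4, 8, 1, 3, 2, 0, 6, 7, 5]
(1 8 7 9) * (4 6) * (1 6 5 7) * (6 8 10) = (1 10 6 4 5 7 9 8) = [0, 10, 2, 3, 5, 7, 4, 9, 1, 8, 6]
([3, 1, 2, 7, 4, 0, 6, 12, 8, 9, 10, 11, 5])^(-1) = (0 5 12 7 3)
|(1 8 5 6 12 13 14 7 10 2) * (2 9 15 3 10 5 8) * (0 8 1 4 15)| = 18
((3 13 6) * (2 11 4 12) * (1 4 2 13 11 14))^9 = ((1 4 12 13 6 3 11 2 14))^9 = (14)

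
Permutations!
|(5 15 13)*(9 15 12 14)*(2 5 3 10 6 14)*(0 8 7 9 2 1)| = 14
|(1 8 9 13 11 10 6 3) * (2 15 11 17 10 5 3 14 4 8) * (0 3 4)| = 15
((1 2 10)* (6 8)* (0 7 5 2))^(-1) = (0 1 10 2 5 7)(6 8)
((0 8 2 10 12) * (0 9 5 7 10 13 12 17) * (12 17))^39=((0 8 2 13 17)(5 7 10 12 9))^39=(0 17 13 2 8)(5 9 12 10 7)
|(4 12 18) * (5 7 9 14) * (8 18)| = |(4 12 8 18)(5 7 9 14)| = 4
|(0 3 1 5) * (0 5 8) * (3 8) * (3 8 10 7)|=6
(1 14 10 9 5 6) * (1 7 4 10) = (1 14)(4 10 9 5 6 7) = [0, 14, 2, 3, 10, 6, 7, 4, 8, 5, 9, 11, 12, 13, 1]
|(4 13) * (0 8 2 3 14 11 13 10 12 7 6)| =|(0 8 2 3 14 11 13 4 10 12 7 6)| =12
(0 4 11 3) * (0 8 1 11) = (0 4)(1 11 3 8) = [4, 11, 2, 8, 0, 5, 6, 7, 1, 9, 10, 3]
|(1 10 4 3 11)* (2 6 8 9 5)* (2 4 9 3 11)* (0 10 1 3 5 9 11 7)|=|(0 10 11 3 2 6 8 5 4 7)|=10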